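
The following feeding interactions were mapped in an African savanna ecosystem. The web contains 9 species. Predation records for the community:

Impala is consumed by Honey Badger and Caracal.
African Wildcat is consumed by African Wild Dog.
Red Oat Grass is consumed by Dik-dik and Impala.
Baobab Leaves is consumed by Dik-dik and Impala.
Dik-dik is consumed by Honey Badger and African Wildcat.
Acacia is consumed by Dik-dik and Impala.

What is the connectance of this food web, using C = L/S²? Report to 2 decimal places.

C = 0.14

The web has S = 9 species and L = 11 feeding links.
C = L / S² = 11 / 81 = 0.1358 ≈ 0.14.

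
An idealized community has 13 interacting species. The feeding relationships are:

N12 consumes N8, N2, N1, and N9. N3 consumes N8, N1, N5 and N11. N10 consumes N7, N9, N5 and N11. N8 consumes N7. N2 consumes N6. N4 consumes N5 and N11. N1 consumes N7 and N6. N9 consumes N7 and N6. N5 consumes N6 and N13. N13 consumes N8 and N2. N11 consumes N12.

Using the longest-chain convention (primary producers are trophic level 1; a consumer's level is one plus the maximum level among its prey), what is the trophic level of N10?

Trophic level 5

N7 is a producer → level 1.
N1 eats N7 (level 1); other prey at levels: N6 1 → level 2.
N12 eats N1 (level 2); other prey at levels: N8 2, N9 2, N2 2 → level 3.
N11 eats N12 → level 4.
N10 eats N11 (level 4); other prey at levels: N7 1, N9 2, N5 4 → level 5.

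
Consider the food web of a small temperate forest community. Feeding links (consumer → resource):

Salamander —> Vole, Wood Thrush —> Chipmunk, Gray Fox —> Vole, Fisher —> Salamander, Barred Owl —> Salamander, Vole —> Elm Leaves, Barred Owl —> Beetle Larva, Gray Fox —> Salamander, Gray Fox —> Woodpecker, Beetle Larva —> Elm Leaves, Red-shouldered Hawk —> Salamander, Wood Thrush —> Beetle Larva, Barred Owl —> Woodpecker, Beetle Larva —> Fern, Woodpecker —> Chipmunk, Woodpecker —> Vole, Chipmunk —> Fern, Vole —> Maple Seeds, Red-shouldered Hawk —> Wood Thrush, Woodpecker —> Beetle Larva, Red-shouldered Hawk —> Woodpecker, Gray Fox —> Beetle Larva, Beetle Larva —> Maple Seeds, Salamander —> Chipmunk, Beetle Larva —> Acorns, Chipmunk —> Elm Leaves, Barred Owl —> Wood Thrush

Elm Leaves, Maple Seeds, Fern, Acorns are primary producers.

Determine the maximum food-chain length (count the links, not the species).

3 links

One longest chain: Elm Leaves → Vole → Salamander → Gray Fox.
It has 4 species and 3 links.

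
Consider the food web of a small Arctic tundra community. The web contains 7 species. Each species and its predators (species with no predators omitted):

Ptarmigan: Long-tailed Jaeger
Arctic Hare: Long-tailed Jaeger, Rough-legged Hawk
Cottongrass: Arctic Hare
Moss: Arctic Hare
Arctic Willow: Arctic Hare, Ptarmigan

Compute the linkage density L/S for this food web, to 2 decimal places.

L/S = 1.00

There are L = 7 links among S = 7 species.
L/S = 7/7 = 1.0000 ≈ 1.00.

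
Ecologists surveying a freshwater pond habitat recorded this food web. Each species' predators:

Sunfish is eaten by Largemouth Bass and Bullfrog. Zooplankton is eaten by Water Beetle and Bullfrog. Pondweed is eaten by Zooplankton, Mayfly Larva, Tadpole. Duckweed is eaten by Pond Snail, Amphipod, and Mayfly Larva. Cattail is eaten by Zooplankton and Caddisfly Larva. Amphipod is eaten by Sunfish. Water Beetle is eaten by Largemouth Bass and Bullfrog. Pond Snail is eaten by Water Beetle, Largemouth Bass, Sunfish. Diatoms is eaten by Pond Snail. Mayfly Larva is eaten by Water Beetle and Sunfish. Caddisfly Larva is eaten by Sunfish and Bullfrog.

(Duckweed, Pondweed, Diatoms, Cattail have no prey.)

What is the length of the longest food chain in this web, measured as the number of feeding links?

3 links

One longest chain: Cattail → Caddisfly Larva → Sunfish → Largemouth Bass.
It has 4 species and 3 links.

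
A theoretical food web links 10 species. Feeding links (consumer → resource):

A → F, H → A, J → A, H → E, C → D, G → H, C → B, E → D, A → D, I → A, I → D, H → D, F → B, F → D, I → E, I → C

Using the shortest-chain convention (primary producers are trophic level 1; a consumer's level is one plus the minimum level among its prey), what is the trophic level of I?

D is a producer → level 1.
I eats D → level 2.

Trophic level 2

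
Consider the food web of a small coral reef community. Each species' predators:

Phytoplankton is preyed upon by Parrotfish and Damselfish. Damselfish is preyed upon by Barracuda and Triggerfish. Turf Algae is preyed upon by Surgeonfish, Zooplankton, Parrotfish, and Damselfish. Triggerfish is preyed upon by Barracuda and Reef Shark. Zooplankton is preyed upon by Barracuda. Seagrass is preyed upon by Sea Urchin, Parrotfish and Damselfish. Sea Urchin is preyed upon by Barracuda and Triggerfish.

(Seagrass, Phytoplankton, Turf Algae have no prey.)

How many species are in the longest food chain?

4 species

One longest chain: Seagrass → Sea Urchin → Triggerfish → Barracuda.
It has 4 species and 3 links.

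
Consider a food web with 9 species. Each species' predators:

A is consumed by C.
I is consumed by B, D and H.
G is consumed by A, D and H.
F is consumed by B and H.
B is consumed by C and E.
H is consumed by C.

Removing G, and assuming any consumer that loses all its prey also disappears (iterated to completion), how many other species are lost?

1

Remove G.
Round 1: A (all prey gone) → extinct.
No further losses. Total secondary extinctions: 1.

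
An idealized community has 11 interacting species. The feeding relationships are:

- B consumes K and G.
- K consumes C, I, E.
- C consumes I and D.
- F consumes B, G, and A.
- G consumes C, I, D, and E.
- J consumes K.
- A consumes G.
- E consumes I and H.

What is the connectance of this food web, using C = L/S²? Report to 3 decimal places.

The web has S = 11 species and L = 18 feeding links.
C = L / S² = 18 / 121 = 0.1488 ≈ 0.149.

C = 0.149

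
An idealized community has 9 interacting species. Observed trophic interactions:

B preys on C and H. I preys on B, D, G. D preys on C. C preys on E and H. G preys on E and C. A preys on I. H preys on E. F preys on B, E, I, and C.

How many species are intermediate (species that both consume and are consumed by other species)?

Intermediate species (has both prey and predators): H, C, D, G, B, I.
Count: 6.

6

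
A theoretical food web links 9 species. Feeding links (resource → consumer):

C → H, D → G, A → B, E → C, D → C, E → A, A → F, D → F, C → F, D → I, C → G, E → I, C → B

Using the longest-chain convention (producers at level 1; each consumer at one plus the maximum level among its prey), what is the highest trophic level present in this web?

3

Producers (level 1): D, E.
D → C → G gives G level 3.
No species has a prey at level 3, so no species reaches level 4.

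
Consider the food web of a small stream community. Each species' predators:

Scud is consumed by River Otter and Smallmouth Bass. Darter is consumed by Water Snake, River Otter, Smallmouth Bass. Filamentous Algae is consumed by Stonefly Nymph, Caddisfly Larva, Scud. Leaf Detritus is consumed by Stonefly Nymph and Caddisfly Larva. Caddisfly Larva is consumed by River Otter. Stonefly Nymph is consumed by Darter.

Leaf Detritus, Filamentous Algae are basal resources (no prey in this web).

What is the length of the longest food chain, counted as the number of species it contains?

4 species

One longest chain: Leaf Detritus → Stonefly Nymph → Darter → River Otter.
It has 4 species and 3 links.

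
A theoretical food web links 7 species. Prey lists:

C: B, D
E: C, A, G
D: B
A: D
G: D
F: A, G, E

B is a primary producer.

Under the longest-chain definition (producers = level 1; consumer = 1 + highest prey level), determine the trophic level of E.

B is a producer → level 1.
D eats B → level 2.
C eats D (level 2); other prey at levels: B 1 → level 3.
E eats C (level 3); other prey at levels: A 3, G 3 → level 4.

Trophic level 4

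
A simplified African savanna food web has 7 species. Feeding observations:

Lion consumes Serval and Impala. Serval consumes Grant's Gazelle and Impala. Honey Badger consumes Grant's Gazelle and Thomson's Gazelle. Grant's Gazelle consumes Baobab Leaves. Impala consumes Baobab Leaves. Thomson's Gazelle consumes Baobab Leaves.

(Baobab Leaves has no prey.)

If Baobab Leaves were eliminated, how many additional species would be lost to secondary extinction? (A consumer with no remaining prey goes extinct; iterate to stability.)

Remove Baobab Leaves.
Round 1: Impala (all prey gone), Grant's Gazelle (all prey gone), Thomson's Gazelle (all prey gone) → extinct.
Round 2: Serval (all prey gone), Honey Badger (all prey gone) → extinct.
Round 3: Lion (all prey gone) → extinct.
No further losses. Total secondary extinctions: 6.

6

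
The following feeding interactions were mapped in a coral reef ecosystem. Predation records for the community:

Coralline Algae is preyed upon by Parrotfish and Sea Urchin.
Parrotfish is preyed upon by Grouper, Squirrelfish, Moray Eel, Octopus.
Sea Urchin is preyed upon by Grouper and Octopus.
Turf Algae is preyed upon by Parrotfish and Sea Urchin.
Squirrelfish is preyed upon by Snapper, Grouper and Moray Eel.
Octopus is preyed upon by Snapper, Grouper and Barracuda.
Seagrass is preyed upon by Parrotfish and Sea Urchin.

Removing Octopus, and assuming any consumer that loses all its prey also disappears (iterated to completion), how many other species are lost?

1

Remove Octopus.
Round 1: Barracuda (all prey gone) → extinct.
No further losses. Total secondary extinctions: 1.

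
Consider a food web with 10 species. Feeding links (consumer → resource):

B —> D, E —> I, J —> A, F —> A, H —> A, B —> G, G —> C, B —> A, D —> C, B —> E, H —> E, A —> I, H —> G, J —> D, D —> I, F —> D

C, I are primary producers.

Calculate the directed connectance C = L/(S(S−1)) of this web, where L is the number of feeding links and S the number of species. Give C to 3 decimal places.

The web has S = 10 species and L = 16 feeding links.
C = L / (S(S−1)) = 16 / 90 = 0.1778 ≈ 0.178.

C = 0.178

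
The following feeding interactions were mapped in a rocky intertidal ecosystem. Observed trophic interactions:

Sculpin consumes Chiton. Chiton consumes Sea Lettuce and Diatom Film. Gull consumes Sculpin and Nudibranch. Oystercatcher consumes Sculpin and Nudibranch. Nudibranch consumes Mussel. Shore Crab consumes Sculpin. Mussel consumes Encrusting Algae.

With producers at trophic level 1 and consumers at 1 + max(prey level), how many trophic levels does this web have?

Producers (level 1): Diatom Film, Sea Lettuce, Encrusting Algae.
Diatom Film → Chiton → Sculpin → Shore Crab gives Shore Crab level 4.
No species has a prey at level 4, so no species reaches level 5.

4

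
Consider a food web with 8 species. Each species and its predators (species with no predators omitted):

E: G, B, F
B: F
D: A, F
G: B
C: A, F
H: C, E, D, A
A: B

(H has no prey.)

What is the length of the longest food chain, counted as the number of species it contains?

5 species

One longest chain: H → E → G → B → F.
It has 5 species and 4 links.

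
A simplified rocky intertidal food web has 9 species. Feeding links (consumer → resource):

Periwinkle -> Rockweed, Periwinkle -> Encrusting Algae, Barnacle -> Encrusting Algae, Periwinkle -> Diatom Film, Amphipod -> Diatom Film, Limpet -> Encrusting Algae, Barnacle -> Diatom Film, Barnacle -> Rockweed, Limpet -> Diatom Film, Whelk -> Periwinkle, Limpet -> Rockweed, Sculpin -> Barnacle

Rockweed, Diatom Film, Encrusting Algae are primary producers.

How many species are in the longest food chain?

3 species

One longest chain: Rockweed → Barnacle → Sculpin.
It has 3 species and 2 links.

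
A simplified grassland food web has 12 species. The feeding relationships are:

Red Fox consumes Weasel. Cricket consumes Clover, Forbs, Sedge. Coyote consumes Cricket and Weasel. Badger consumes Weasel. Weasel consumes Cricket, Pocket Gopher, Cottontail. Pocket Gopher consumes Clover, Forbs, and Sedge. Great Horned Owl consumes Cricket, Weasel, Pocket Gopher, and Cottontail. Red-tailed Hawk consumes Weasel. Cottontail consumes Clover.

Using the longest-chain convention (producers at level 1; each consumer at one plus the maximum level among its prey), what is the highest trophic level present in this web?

Producers (level 1): Clover, Forbs, Sedge.
Clover → Cricket → Weasel → Badger gives Badger level 4.
No species has a prey at level 4, so no species reaches level 5.

4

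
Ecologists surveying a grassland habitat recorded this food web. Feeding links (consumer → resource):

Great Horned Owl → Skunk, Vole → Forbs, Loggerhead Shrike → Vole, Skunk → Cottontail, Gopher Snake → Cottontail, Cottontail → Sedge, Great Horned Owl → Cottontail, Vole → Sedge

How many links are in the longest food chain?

One longest chain: Sedge → Cottontail → Skunk → Great Horned Owl.
It has 4 species and 3 links.

3 links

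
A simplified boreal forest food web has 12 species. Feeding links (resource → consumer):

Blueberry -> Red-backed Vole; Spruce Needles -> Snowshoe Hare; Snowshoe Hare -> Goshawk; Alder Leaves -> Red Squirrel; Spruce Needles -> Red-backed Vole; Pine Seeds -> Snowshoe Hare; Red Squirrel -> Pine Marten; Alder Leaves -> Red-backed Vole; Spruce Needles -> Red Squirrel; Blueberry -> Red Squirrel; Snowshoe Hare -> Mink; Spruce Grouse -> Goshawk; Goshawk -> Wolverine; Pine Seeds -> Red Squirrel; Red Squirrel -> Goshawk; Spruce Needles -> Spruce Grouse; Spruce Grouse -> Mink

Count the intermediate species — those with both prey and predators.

4

Intermediate species (has both prey and predators): Spruce Grouse, Red Squirrel, Snowshoe Hare, Goshawk.
Count: 4.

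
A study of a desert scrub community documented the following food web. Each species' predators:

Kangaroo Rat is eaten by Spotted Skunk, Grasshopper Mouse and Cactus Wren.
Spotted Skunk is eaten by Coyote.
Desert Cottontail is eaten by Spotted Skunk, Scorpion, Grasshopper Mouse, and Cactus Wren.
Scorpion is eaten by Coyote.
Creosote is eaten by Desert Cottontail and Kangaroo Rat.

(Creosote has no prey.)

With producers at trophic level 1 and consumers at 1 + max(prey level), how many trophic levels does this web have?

4

Producers (level 1): Creosote.
Creosote → Desert Cottontail → Scorpion → Coyote gives Coyote level 4.
No species has a prey at level 4, so no species reaches level 5.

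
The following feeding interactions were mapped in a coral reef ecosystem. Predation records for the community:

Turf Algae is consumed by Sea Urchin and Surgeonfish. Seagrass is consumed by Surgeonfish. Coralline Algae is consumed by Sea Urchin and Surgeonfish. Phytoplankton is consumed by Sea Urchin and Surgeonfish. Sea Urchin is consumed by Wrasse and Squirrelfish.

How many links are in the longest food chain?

One longest chain: Phytoplankton → Sea Urchin → Squirrelfish.
It has 3 species and 2 links.

2 links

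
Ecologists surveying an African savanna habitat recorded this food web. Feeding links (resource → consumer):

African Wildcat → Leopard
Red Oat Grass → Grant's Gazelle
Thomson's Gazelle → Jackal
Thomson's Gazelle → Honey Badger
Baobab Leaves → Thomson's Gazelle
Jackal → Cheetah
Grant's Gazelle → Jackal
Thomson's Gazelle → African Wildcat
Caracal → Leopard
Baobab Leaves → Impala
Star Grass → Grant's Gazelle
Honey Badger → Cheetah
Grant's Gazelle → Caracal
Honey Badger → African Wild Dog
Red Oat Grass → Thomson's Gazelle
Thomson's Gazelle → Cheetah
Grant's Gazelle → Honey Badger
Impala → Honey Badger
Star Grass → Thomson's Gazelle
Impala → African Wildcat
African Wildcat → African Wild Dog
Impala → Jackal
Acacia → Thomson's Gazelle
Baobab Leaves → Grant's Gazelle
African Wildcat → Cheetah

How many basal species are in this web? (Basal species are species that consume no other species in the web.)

Basal species (no prey listed): Acacia, Red Oat Grass, Baobab Leaves, Star Grass.
Count: 4.

4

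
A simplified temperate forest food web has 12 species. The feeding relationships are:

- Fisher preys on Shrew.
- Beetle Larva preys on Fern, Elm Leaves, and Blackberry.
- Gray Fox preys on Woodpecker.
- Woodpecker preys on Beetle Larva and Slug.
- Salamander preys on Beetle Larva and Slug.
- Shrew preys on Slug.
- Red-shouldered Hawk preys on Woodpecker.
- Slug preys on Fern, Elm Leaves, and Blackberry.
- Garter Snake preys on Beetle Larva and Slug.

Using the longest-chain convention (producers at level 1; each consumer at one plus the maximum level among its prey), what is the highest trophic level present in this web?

4

Producers (level 1): Elm Leaves, Blackberry, Fern.
Elm Leaves → Slug → Woodpecker → Gray Fox gives Gray Fox level 4.
No species has a prey at level 4, so no species reaches level 5.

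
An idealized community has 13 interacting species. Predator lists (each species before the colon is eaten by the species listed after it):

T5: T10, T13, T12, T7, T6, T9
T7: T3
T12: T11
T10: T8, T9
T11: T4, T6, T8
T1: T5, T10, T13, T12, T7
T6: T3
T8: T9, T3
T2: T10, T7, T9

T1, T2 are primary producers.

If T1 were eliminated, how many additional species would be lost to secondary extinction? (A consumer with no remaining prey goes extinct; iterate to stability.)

6

Remove T1.
Round 1: T5 (all prey gone) → extinct.
Round 2: T13 (all prey gone), T12 (all prey gone) → extinct.
Round 3: T11 (all prey gone) → extinct.
Round 4: T4 (all prey gone), T6 (all prey gone) → extinct.
No further losses. Total secondary extinctions: 6.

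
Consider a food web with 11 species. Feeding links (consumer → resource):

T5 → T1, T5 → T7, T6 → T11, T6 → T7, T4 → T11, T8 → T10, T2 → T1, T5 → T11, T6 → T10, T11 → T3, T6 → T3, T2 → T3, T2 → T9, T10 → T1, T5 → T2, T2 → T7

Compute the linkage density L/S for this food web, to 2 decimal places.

There are L = 16 links among S = 11 species.
L/S = 16/11 = 1.4545 ≈ 1.45.

L/S = 1.45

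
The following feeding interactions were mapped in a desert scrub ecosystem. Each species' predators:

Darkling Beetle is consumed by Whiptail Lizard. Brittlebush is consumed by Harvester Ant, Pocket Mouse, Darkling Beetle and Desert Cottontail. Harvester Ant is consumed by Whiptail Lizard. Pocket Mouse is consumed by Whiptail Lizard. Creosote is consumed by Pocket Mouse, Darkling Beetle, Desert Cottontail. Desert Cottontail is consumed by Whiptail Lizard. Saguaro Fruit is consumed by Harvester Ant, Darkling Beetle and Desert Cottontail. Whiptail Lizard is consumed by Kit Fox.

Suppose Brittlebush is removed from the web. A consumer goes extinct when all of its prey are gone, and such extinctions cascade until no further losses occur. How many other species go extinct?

0

Remove Brittlebush.
Every predator of it retains at least one other prey: Harvester Ant still has Saguaro Fruit; Darkling Beetle still has Creosote, Saguaro Fruit; Pocket Mouse still has Creosote; Desert Cottontail still has Creosote, Saguaro Fruit.
No consumer loses all prey, so no secondary extinctions occur.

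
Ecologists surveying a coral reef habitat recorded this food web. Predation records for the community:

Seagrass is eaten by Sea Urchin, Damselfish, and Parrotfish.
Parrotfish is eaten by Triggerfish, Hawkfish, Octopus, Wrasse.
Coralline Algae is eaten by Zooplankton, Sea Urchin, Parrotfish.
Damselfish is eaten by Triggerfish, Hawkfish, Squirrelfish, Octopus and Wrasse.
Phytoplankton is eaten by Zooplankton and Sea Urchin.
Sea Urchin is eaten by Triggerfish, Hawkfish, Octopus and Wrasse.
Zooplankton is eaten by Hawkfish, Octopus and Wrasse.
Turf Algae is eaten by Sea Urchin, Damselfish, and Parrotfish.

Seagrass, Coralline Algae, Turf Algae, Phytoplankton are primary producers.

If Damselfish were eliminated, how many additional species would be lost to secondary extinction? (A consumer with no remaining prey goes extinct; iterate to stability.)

1

Remove Damselfish.
Round 1: Squirrelfish (all prey gone) → extinct.
No further losses. Total secondary extinctions: 1.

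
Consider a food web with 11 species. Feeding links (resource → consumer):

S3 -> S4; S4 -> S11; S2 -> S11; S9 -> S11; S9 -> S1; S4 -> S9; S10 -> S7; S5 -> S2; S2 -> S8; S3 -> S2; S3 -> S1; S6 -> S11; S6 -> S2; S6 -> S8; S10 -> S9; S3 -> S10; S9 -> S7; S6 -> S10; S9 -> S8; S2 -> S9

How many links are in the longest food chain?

3 links

One longest chain: S6 → S10 → S9 → S11.
It has 4 species and 3 links.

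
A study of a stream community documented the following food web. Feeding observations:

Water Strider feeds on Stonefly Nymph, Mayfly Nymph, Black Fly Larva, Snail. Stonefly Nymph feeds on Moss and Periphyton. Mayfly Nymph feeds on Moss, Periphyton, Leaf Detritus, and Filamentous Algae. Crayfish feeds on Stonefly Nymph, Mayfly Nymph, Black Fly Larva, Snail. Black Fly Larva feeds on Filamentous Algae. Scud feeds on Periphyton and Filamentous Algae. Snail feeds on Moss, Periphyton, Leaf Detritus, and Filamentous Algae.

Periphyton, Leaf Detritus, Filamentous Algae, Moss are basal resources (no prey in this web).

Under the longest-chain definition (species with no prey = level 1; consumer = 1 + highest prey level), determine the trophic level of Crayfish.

Trophic level 3

Periphyton has no prey (basal) → level 1.
Snail eats Periphyton (level 1); other prey at levels: Leaf Detritus 1, Filamentous Algae 1, Moss 1 → level 2.
Crayfish eats Snail (level 2); other prey at levels: Black Fly Larva 2, Stonefly Nymph 2, Mayfly Nymph 2 → level 3.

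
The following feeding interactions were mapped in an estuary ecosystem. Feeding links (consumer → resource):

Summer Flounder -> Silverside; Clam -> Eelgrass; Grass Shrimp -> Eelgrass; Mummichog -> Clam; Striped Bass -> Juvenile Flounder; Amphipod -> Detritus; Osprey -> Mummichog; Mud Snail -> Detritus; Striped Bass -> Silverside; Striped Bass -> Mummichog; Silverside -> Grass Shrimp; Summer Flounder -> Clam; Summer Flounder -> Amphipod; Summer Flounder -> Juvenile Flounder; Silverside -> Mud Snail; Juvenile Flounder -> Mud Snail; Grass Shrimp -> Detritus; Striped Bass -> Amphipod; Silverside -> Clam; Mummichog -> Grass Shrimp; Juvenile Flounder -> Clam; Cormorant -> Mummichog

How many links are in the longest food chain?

One longest chain: Detritus → Mud Snail → Silverside → Summer Flounder.
It has 4 species and 3 links.

3 links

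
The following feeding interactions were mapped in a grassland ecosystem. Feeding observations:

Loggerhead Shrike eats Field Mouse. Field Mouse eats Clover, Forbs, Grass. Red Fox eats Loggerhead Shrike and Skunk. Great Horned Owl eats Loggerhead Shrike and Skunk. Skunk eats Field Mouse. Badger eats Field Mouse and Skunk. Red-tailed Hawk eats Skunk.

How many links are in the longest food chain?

3 links

One longest chain: Grass → Field Mouse → Skunk → Badger.
It has 4 species and 3 links.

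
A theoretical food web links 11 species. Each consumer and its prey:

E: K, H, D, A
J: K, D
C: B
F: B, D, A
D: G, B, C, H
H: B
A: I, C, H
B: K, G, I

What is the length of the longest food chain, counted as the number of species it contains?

5 species

One longest chain: K → B → C → D → J.
It has 5 species and 4 links.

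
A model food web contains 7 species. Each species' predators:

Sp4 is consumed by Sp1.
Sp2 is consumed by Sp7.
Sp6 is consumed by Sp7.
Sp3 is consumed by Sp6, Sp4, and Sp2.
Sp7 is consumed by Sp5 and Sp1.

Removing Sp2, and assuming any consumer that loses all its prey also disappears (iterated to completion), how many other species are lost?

0

Remove Sp2.
Every predator of it retains at least one other prey: Sp7 still has Sp6.
No consumer loses all prey, so no secondary extinctions occur.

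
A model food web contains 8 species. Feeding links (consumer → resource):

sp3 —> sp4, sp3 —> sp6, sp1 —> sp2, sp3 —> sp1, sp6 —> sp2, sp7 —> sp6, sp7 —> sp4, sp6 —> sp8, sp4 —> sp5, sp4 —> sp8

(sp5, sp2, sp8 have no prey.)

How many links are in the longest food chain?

One longest chain: sp5 → sp4 → sp7.
It has 3 species and 2 links.

2 links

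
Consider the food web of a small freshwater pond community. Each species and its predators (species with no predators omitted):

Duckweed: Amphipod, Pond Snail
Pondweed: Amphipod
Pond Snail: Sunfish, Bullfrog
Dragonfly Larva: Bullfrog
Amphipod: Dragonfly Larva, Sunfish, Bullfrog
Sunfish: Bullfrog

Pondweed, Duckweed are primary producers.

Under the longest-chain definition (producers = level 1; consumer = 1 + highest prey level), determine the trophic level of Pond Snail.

Duckweed is a producer → level 1.
Pond Snail eats Duckweed → level 2.

Trophic level 2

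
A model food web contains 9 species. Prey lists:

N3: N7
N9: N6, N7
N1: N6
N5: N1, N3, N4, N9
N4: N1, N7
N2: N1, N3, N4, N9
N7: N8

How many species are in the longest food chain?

One longest chain: N8 → N7 → N3 → N5.
It has 4 species and 3 links.

4 species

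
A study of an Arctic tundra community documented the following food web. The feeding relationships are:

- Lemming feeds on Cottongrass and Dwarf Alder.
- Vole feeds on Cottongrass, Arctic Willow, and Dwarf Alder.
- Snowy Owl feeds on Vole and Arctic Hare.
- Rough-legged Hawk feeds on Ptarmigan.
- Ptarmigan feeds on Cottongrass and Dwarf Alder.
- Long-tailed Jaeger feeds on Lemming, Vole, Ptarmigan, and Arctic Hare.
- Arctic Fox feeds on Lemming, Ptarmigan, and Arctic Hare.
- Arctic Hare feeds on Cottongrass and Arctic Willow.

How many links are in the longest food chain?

2 links

One longest chain: Cottongrass → Arctic Hare → Snowy Owl.
It has 3 species and 2 links.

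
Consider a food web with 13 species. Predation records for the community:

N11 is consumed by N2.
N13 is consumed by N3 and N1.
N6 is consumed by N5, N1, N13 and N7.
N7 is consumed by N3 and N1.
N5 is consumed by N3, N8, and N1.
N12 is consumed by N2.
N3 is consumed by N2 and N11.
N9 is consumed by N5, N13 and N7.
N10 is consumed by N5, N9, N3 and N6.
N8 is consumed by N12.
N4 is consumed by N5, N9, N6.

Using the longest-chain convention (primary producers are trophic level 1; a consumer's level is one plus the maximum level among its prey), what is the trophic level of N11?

Trophic level 5

N4 is a producer → level 1.
N6 eats N4 (level 1); other prey at levels: N10 1 → level 2.
N5 eats N6 (level 2); other prey at levels: N4 1, N10 1, N9 2 → level 3.
N3 eats N5 (level 3); other prey at levels: N10 1, N13 3, N7 3 → level 4.
N11 eats N3 → level 5.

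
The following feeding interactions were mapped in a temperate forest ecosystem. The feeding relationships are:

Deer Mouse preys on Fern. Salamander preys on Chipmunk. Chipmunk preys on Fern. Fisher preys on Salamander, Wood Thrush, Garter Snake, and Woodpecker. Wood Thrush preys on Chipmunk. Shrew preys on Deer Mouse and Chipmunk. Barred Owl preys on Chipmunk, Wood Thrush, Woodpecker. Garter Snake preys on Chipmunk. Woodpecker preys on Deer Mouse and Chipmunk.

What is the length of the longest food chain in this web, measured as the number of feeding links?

One longest chain: Fern → Chipmunk → Wood Thrush → Barred Owl.
It has 4 species and 3 links.

3 links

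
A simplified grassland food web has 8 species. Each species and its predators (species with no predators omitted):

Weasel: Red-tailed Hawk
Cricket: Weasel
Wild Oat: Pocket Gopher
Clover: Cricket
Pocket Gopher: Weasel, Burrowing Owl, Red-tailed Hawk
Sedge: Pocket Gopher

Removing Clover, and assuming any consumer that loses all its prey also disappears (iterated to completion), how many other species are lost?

1

Remove Clover.
Round 1: Cricket (all prey gone) → extinct.
No further losses. Total secondary extinctions: 1.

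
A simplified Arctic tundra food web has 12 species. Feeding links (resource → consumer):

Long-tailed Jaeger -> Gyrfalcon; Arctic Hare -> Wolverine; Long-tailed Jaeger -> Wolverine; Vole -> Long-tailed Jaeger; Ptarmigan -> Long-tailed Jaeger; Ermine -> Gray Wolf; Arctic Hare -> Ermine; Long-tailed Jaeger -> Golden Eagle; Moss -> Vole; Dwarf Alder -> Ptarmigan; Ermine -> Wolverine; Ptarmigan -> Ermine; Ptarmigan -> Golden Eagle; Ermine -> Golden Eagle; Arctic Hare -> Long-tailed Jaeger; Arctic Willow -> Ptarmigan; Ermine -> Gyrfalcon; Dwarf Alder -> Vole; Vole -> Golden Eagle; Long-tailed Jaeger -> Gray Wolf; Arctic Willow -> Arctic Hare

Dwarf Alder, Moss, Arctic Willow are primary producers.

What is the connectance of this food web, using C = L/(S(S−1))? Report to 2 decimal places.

The web has S = 12 species and L = 21 feeding links.
C = L / (S(S−1)) = 21 / 132 = 0.1591 ≈ 0.16.

C = 0.16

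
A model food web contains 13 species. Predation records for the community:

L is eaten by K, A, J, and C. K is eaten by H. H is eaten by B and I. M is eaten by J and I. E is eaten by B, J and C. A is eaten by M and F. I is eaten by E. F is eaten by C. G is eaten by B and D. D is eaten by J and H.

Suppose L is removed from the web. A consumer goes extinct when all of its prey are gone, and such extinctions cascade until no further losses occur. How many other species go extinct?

Remove L.
Round 1: K (all prey gone), A (all prey gone) → extinct.
Round 2: F (all prey gone), M (all prey gone) → extinct.
No further losses. Total secondary extinctions: 4.

4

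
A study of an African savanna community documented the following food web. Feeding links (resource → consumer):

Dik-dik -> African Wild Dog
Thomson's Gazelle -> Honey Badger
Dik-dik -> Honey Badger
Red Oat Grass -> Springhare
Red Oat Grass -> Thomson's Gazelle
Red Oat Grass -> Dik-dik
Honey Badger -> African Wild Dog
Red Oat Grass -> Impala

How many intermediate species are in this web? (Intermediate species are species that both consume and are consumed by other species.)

3

Intermediate species (has both prey and predators): Thomson's Gazelle, Dik-dik, Honey Badger.
Count: 3.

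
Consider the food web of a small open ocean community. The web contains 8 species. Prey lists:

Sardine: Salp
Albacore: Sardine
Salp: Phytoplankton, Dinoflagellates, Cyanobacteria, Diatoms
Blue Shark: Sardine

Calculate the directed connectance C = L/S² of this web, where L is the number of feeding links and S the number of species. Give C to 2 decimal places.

C = 0.11

The web has S = 8 species and L = 7 feeding links.
C = L / S² = 7 / 64 = 0.1094 ≈ 0.11.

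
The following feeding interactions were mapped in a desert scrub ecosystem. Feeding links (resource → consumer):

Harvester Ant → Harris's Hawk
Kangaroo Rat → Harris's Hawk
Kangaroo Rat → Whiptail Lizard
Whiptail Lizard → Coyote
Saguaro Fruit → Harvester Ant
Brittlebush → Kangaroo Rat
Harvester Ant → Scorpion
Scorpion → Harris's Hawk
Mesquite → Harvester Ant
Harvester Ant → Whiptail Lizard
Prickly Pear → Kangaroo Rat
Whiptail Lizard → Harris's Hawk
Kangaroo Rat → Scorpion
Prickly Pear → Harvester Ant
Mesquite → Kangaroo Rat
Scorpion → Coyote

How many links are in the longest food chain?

One longest chain: Mesquite → Harvester Ant → Whiptail Lizard → Coyote.
It has 4 species and 3 links.

3 links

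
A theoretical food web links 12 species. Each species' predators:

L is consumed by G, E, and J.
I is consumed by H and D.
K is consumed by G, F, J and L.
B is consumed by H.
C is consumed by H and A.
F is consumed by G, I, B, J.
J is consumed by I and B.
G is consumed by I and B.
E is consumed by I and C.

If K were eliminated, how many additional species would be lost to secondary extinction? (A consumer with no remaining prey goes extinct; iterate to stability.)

Remove K.
Round 1: L (all prey gone), F (all prey gone) → extinct.
Round 2: E (all prey gone), G (all prey gone), J (all prey gone) → extinct.
Round 3: I (all prey gone), B (all prey gone), C (all prey gone) → extinct.
Round 4: H (all prey gone), A (all prey gone), D (all prey gone) → extinct.
No further losses. Total secondary extinctions: 11.

11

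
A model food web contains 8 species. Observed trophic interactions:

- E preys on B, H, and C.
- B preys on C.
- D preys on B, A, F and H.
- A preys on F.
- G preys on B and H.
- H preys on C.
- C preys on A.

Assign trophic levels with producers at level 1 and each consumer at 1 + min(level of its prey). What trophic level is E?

Trophic level 4

F is a producer → level 1.
A eats F → level 2.
C eats A → level 3.
E eats C → level 4.
No prey of E is below level 3, so 4 is the minimum.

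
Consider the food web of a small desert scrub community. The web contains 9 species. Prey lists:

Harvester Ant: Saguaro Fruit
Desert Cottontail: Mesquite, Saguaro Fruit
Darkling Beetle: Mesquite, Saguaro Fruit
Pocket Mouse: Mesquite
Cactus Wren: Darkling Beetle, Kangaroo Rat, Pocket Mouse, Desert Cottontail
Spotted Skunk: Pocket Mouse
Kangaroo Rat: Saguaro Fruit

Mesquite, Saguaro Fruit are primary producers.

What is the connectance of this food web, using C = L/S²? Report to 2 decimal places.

C = 0.15

The web has S = 9 species and L = 12 feeding links.
C = L / S² = 12 / 81 = 0.1481 ≈ 0.15.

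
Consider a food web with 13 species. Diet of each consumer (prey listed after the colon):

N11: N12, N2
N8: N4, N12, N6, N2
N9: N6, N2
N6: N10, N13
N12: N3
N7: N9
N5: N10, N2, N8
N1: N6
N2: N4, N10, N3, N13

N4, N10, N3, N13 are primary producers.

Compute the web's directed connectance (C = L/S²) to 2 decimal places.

The web has S = 13 species and L = 20 feeding links.
C = L / S² = 20 / 169 = 0.1183 ≈ 0.12.

C = 0.12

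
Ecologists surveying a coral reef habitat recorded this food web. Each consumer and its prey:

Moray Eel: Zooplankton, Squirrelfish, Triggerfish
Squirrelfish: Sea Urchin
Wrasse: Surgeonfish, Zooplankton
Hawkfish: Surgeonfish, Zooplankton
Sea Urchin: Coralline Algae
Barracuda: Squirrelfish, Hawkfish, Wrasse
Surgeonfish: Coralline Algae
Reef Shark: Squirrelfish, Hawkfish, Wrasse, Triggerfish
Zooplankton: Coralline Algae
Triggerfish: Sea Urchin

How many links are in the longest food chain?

One longest chain: Coralline Algae → Sea Urchin → Squirrelfish → Barracuda.
It has 4 species and 3 links.

3 links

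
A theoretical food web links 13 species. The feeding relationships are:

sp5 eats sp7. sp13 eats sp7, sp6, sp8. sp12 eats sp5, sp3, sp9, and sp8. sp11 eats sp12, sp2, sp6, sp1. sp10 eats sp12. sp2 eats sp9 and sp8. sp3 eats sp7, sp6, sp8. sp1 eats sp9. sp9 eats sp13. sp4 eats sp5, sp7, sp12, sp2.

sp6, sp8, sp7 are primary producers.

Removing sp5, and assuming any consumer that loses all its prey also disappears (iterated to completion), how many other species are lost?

Remove sp5.
Every predator of it retains at least one other prey: sp12 still has sp8, sp3, sp9; sp4 still has sp7, sp2, sp12.
No consumer loses all prey, so no secondary extinctions occur.

0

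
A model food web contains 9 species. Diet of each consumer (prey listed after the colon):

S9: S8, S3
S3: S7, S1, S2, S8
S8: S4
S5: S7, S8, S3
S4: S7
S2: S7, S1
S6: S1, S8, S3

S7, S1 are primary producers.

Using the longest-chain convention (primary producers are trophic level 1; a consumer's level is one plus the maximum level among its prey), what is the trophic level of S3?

Trophic level 4

S7 is a producer → level 1.
S4 eats S7 → level 2.
S8 eats S4 → level 3.
S3 eats S8 (level 3); other prey at levels: S7 1, S1 1, S2 2 → level 4.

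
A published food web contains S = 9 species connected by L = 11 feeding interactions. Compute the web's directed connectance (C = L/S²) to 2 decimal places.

The web has S = 9 species and L = 11 feeding links.
C = L / S² = 11 / 81 = 0.1358 ≈ 0.14.

C = 0.14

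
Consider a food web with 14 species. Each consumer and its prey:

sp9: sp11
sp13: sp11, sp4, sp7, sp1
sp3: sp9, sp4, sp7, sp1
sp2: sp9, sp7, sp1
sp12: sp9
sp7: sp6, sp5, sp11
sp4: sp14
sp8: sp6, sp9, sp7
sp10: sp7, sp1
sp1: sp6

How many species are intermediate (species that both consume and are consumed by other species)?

4

Intermediate species (has both prey and predators): sp9, sp4, sp7, sp1.
Count: 4.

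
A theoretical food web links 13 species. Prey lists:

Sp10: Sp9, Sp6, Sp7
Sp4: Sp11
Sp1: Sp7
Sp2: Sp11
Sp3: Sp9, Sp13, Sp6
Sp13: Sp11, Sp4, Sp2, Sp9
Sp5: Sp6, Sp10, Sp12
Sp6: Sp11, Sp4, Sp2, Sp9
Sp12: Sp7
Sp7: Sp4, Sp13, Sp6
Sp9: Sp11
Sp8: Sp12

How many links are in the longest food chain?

5 links

One longest chain: Sp11 → Sp4 → Sp13 → Sp7 → Sp12 → Sp8.
It has 6 species and 5 links.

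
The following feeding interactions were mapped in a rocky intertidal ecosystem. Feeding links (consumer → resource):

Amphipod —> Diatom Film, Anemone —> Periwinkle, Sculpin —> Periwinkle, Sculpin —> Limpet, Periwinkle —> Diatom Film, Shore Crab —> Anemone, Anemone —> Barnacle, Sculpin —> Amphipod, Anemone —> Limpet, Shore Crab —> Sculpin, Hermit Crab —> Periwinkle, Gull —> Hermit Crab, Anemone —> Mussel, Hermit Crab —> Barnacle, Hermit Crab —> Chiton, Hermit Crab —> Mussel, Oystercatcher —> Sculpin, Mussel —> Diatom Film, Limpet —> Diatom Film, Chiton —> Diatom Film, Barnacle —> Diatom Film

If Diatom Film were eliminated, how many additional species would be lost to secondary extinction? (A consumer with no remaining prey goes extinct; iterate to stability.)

12

Remove Diatom Film.
Round 1: Amphipod (all prey gone), Mussel (all prey gone), Chiton (all prey gone), Periwinkle (all prey gone), Barnacle (all prey gone), Limpet (all prey gone) → extinct.
Round 2: Sculpin (all prey gone), Anemone (all prey gone), Hermit Crab (all prey gone) → extinct.
Round 3: Gull (all prey gone), Shore Crab (all prey gone), Oystercatcher (all prey gone) → extinct.
No further losses. Total secondary extinctions: 12.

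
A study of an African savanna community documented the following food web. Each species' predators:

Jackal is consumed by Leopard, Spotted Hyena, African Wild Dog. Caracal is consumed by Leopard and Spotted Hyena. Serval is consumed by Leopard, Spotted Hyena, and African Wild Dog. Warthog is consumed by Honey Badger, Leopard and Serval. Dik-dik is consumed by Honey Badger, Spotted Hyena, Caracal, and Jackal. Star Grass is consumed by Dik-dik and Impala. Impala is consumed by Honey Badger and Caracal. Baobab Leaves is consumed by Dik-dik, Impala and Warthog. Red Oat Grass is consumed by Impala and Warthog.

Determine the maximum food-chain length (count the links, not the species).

3 links

One longest chain: Baobab Leaves → Warthog → Serval → Spotted Hyena.
It has 4 species and 3 links.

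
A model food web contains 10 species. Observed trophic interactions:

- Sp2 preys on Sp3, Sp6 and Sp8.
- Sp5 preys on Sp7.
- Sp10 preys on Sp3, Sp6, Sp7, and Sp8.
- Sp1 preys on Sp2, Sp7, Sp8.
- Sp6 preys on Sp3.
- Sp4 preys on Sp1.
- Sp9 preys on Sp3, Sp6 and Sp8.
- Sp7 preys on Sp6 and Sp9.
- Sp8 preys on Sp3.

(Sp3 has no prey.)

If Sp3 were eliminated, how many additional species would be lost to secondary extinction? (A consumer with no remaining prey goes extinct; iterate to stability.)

Remove Sp3.
Round 1: Sp8 (all prey gone), Sp6 (all prey gone) → extinct.
Round 2: Sp9 (all prey gone), Sp2 (all prey gone) → extinct.
Round 3: Sp7 (all prey gone) → extinct.
Round 4: Sp10 (all prey gone), Sp1 (all prey gone), Sp5 (all prey gone) → extinct.
Round 5: Sp4 (all prey gone) → extinct.
No further losses. Total secondary extinctions: 9.

9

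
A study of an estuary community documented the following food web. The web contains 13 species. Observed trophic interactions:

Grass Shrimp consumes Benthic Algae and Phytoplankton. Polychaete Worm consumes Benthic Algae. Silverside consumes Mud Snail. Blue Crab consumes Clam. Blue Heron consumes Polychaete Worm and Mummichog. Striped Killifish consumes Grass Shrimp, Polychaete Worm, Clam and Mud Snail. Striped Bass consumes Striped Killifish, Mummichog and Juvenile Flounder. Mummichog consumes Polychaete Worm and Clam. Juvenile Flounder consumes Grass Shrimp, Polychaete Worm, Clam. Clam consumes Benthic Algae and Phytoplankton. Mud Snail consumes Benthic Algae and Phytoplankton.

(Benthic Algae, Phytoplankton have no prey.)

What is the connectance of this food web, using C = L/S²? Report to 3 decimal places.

The web has S = 13 species and L = 23 feeding links.
C = L / S² = 23 / 169 = 0.1361 ≈ 0.136.

C = 0.136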